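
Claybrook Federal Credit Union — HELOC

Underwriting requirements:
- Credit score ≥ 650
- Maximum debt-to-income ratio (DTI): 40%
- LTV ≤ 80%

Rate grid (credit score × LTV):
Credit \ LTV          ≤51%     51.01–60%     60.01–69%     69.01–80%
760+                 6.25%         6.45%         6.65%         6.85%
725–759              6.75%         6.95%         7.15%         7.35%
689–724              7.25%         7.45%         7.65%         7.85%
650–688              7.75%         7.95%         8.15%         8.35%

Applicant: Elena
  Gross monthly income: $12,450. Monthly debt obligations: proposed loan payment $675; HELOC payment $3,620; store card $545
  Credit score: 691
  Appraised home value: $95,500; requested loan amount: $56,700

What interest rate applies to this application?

7.45%

Credit score 691 ≥ 650; Total monthly debts = (675 + 3,620 + 545) = 4,840. DTI: 4,840 ÷ 12,450 = 38.9%, within the 40% cap
Loan-to-value = 56,700/95,500 = 59.4% — pass (80% max)
Credit 691 → row 689–724; LTV 59.4% → column 51.01–60%. Grid cell → 7.45%.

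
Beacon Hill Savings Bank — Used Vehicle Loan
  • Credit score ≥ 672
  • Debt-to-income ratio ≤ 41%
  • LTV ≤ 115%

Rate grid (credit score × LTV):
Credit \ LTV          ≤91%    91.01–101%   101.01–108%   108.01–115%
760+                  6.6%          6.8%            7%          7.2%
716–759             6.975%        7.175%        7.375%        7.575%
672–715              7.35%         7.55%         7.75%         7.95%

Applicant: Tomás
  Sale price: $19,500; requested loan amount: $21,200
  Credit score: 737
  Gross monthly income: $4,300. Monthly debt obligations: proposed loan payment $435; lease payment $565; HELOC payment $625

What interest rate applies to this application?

Credit score 737 ≥ 672; Total monthly debts = (435 + 565 + 625) = 1,625. DTI = 1,625/4,300 = 37.8% ≤ 41%
LTV = 21,200/19,500 = 108.7% ≤ 115%
Score 737 is in the 716–759 band; LTV 108.7% is in the 108.01–115% band → 7.575%.

7.575%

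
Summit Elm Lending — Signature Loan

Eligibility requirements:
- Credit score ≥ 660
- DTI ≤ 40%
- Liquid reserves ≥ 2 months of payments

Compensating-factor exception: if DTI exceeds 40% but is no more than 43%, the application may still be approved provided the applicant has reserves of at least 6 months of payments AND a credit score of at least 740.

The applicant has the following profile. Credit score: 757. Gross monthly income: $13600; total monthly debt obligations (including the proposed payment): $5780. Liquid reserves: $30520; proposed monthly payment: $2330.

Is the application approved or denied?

Credit score 757 ≥ 660 (meets base)
DTI: 5,780 ÷ 13,600 = 42.5%, over the 40% base limit.
Liquid reserves cover 30,520/2,330 = 13.1 months — ≥ 2 required
DTI 42.5% is within the 40%–43% exception band; checking compensating factors.
Override check — reserves: 13.1 mo (ok); score: 757 (ok).
Both override conditions satisfied; DTI exception granted.

Approved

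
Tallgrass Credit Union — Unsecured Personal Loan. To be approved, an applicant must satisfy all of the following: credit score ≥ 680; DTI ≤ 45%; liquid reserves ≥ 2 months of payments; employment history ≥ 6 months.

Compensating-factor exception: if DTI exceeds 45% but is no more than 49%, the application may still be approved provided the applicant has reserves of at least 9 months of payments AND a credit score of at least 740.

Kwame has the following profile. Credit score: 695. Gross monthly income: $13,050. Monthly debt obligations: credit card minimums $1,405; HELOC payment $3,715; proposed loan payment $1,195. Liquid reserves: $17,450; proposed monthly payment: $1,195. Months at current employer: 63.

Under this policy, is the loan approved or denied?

Credit score 695 ≥ 680 (meets base)
Total debts = (1,405 + 3,715 + 1,195) = 6,315. DTI: 6,315 ÷ 13,050 = 48.4%, over the 45% base limit.
Reserves: 17,450 ÷ 1,195 = 14.6 months (meets 2-month minimum)
Employment 63 ≥ 6 months
48.4% falls in the override range (45%–49%), so the compensating-factor test applies.
Reserves 14.6 ≥ 9 months; credit score 695 < 740.
Override conditions not both satisfied; exception does not apply.

Denied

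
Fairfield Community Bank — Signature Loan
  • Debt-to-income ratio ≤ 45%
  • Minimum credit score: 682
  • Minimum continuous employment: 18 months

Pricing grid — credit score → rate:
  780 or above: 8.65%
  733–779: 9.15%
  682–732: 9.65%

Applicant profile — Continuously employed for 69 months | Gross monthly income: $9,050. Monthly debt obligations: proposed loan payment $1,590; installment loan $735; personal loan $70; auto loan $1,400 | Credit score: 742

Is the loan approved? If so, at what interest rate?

Approved at 9.15%

Credit score 742 ≥ 682 (meets minimum)
Employment 69 ≥ 18 months
Total monthly debts = (1,590 + 735 + 70 + 1,400) = 3,795. DTI = 3,795/9,050 = 41.9% ≤ 45%
All requirements met. Score 742 falls in the 733–779 tier → 9.15%.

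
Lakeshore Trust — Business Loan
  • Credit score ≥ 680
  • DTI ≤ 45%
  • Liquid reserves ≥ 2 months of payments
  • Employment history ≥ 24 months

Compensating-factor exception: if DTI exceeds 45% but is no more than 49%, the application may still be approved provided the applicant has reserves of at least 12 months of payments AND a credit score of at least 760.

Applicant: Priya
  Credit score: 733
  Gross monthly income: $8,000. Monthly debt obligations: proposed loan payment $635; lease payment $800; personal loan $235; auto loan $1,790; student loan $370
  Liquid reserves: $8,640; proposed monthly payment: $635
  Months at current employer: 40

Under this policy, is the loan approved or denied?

Credit score 733 ≥ 680 (meets base)
Total debts = (635 + 800 + 235 + 1,790 + 370) = 3,830. DTI: 3,830 ÷ 8,000 = 47.9%, over the 45% base limit.
Reserves: 8,640 ÷ 635 = 13.6 months (meets 2-month minimum)
Employment 40 ≥ 24 months
DTI 47.9% is within the 45%–49% exception band; checking compensating factors.
Override check — reserves: 13.6 mo (ok); score: 733 (below 760).
Override conditions not both satisfied; exception does not apply.

Denied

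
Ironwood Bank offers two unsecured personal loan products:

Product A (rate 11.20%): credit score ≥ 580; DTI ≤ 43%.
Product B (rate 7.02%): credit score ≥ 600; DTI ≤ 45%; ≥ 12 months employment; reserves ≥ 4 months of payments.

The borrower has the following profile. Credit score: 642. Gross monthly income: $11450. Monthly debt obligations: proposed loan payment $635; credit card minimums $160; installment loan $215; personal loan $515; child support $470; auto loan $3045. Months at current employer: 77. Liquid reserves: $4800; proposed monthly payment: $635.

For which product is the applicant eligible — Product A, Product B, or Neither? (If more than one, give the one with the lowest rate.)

Total debts = (635 + 160 + 215 + 515 + 470 + 3,045) = 5,040; DTI = 5,040/11,450 = 44%.
Reserves = 4,800/635 = 7.6 months.
Product A: score 642 ≥ 580; DTI 44% > 43% → does not qualify.
Product B: score 642 ≥ 600; DTI 44% ≤ 45%; employment 77 ≥ 12 mo; reserves 7.6 ≥ 4 mo → qualifies.

Product B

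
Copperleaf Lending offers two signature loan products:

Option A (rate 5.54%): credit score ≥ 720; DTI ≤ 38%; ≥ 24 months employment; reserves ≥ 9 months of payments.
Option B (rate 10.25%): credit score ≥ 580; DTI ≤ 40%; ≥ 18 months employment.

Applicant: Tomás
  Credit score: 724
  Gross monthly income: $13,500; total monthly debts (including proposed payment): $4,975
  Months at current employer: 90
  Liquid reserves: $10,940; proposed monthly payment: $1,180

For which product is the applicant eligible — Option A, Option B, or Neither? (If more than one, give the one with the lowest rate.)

DTI = 4,975/13,500 = 36.9%.
Reserves = 10,940/1,180 = 9.3 months.
Option A: score 724 ≥ 720; DTI 36.9% ≤ 38%; employment 90 ≥ 24 mo; reserves 9.3 ≥ 9 mo → qualifies.
Option B: score 724 ≥ 580; DTI 36.9% ≤ 40%; employment 90 ≥ 18 mo → qualifies.
Qualifying: Option A, Option B. Lowest rate is 5.54% → Option A.

Option A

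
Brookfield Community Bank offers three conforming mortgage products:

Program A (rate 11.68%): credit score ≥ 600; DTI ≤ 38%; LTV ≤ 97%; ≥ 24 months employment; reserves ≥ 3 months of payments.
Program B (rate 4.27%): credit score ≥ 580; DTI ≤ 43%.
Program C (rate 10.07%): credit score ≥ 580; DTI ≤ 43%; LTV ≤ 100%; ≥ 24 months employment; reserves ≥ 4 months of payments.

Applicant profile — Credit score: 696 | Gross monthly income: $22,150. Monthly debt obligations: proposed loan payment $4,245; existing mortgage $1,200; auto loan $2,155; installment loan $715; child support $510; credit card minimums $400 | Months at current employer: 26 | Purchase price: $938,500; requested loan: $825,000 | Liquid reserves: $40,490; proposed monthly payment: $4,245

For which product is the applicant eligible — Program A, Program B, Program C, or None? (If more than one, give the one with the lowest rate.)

Program B

Total debts = (4,245 + 1,200 + 2,155 + 715 + 510 + 400) = 9,225; DTI = 9,225/22,150 = 41.6%.
LTV = 825,000/938,500 = 87.9%.
Reserves = 40,490/4,245 = 9.5 months.
Program A: score 696 ≥ 600; DTI 41.6% > 38%; LTV 87.9% ≤ 97%; employment 26 ≥ 24 mo; reserves 9.5 ≥ 3 mo → does not qualify.
Program B: score 696 ≥ 580; DTI 41.6% ≤ 43% → qualifies.
Program C: score 696 ≥ 580; DTI 41.6% ≤ 43%; LTV 87.9% ≤ 100%; employment 26 ≥ 24 mo; reserves 9.5 ≥ 4 mo → qualifies.
Qualifying: Program B, Program C. Lowest rate is 4.27% → Program B.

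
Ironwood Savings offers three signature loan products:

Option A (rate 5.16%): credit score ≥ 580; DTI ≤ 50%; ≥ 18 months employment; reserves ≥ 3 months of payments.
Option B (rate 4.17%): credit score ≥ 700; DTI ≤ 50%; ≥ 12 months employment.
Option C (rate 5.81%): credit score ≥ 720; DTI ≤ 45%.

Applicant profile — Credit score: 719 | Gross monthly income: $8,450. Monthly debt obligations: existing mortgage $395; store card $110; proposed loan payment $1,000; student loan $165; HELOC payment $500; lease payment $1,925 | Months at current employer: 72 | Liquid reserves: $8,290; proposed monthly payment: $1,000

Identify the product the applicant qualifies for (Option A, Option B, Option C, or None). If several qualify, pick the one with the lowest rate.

Option B

Total debts = (395 + 110 + 1,000 + 165 + 500 + 1,925) = 4,095; DTI = 4,095/8,450 = 48.5%.
Reserves = 8,290/1,000 = 8.3 months.
Option A: score 719 ≥ 580; DTI 48.5% ≤ 50%; employment 72 ≥ 18 mo; reserves 8.3 ≥ 3 mo → qualifies.
Option B: score 719 ≥ 700; DTI 48.5% ≤ 50%; employment 72 ≥ 12 mo → qualifies.
Option C: score 719 < 720; DTI 48.5% > 45% → does not qualify.
Qualifying: Option A, Option B. Lowest rate is 4.17% → Option B.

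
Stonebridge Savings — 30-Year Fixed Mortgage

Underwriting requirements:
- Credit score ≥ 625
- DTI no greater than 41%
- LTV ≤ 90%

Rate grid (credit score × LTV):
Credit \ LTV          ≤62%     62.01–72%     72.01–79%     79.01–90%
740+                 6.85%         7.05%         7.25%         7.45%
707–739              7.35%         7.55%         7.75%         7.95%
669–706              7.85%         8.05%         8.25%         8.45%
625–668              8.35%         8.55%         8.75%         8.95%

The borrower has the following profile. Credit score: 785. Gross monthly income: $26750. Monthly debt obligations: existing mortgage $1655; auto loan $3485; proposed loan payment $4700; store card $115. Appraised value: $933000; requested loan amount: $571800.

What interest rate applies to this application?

6.85%

Credit score 785 ≥ 625; Total monthly debts = (1,655 + 3,485 + 4,700 + 115) = 9,955. DTI = 9,955/26,750 = 37.2% ≤ 41%
Loan-to-value = 571,800/933,000 = 61.3% — pass (90% max)
Credit 785 → row 740+; LTV 61.3% → column ≤62%. Grid cell → 6.85%.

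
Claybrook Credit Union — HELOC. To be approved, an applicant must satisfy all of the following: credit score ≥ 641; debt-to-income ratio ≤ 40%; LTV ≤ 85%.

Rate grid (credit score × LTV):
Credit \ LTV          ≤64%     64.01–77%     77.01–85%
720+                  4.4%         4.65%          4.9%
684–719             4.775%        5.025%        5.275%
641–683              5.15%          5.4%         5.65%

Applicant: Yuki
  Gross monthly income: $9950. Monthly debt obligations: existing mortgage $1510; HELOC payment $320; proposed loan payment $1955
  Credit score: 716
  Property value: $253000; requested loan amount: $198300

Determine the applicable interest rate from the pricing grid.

5.275%

Credit score 716 ≥ 641; Total monthly debts = (1,510 + 320 + 1,955) = 3,785. Debt-to-income = 3,785/9,950 = 38% — meets 40% limit
LTV: 198,300 ÷ 253,000 = 78.4%, within 85% cap
Credit 716 → row 684–719; LTV 78.4% → column 77.01–85%. Grid cell → 5.275%.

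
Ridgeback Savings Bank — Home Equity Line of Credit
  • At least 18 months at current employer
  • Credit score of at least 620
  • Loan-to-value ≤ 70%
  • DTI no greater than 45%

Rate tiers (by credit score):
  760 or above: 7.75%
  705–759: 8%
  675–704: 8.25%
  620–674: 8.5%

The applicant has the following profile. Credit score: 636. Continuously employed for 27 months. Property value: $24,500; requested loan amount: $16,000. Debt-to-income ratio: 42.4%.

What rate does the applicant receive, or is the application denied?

Credit score 636 ≥ 620 (meets minimum)
LTV = 16,000/24,500 = 65.3% ≤ 70%
DTI 42.4% is within the 45% limit
Employment 27 ≥ 18 months
All requirements met. Score 636 falls in the 620–674 tier → 8.5%.

Approved at 8.5%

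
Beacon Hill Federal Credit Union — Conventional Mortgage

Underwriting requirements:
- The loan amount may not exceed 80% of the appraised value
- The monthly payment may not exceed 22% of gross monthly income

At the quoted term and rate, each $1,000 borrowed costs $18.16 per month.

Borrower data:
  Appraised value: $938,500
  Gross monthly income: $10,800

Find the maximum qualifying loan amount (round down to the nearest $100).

Payment cap: 22% × $10,800 = $2,376/month.
At $18.16 per $1,000, that supports 2,376/18.16 × 1,000 ≈ $130,837 → $130,800.
LTV cap: 80% × $938,500 = $750,800 → $750,800.
Binding constraint: payment-to-income.

$130,800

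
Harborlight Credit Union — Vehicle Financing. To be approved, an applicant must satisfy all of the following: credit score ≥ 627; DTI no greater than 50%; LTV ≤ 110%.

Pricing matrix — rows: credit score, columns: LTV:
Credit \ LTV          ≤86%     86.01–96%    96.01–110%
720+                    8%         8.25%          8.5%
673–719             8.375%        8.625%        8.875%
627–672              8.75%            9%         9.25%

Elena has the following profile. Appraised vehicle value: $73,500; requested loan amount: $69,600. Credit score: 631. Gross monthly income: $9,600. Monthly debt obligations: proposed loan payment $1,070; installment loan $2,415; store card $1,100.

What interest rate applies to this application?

9%

Credit score 631 ≥ 627; Total monthly debts = (1,070 + 2,415 + 1,100) = 4,585. DTI = 4,585/9,600 = 47.8% ≤ 50%
LTV = 69,600/73,500 = 94.7% ≤ 110%
Row: 631 falls in 627–672. Column: 94.7% falls in 86.01–96%. Rate = 9%.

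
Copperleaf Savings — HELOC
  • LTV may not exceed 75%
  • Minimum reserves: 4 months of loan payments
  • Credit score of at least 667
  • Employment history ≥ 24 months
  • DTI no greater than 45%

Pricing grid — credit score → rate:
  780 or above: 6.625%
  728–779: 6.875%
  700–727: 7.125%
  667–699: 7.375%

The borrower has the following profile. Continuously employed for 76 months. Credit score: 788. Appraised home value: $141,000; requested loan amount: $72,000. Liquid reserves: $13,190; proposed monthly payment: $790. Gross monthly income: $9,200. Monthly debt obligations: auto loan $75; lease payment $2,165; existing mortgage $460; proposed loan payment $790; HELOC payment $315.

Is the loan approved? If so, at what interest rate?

Approved at 6.625%

Credit score 788 ≥ 667 (meets minimum)
Employment 76 ≥ 24 months
LTV = 72,000/141,000 = 51.1% ≤ 75%
Total monthly debts = (75 + 2,165 + 460 + 790 + 315) = 3,805. DTI = 3,805/9,200 = 41.4% ≤ 45%
Reserves: 13,190 ÷ 790 = 16.7 months (meets 4-month minimum)
All requirements met. Score 788 falls in the 780 or above tier → 6.625%.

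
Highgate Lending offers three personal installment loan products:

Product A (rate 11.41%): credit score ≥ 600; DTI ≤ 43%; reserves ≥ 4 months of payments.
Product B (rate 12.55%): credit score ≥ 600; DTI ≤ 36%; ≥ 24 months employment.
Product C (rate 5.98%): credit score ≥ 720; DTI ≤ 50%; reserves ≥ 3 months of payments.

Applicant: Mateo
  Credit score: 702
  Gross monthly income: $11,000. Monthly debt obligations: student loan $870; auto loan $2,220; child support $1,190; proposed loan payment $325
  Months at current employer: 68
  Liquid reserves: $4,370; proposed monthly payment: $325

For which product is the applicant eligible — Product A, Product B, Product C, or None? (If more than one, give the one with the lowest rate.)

Product A

Total debts = (870 + 2,220 + 1,190 + 325) = 4,605; DTI = 4,605/11,000 = 41.9%.
Reserves = 4,370/325 = 13.4 months.
Product A: score 702 ≥ 600; DTI 41.9% ≤ 43%; reserves 13.4 ≥ 4 mo → qualifies.
Product B: score 702 ≥ 600; DTI 41.9% > 36%; employment 68 ≥ 24 mo → does not qualify.
Product C: score 702 < 720; DTI 41.9% ≤ 50%; reserves 13.4 ≥ 3 mo → does not qualify.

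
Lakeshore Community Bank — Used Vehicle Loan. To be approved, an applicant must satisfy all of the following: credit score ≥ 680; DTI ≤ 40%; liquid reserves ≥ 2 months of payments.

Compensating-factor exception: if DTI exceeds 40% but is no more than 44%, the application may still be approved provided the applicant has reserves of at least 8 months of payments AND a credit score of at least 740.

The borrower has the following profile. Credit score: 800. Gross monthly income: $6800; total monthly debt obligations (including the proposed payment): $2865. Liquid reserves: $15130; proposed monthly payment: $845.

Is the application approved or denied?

Approved

Credit score 800 ≥ 680 (meets base)
DTI = 2,865/6,800 = 42.1% > 40% — standard DTI limit exceeded.
Liquid reserves cover 15,130/845 = 17.9 months — ≥ 2 required
DTI 42.1% is within the 40%–44% exception band; checking compensating factors.
Reserves 17.9 ≥ 8 months; credit score 800 ≥ 740.
Both override conditions satisfied; DTI exception granted.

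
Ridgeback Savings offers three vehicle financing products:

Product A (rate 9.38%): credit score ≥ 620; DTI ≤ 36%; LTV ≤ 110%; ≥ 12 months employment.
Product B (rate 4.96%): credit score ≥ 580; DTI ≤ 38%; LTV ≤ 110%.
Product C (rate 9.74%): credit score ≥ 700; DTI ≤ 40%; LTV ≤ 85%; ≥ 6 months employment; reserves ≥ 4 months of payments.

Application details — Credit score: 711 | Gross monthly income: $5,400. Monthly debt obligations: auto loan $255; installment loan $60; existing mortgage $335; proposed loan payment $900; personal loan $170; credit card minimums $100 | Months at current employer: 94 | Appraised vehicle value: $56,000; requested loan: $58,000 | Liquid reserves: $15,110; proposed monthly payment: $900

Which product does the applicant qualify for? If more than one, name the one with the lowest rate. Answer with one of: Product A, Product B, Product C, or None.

Product B

Total debts = (255 + 60 + 335 + 900 + 170 + 100) = 1,820; DTI = 1,820/5,400 = 33.7%.
LTV = 58,000/56,000 = 103.6%.
Reserves = 15,110/900 = 16.8 months.
Product A: score 711 ≥ 620; DTI 33.7% ≤ 36%; LTV 103.6% ≤ 110%; employment 94 ≥ 12 mo → qualifies.
Product B: score 711 ≥ 580; DTI 33.7% ≤ 38%; LTV 103.6% ≤ 110% → qualifies.
Product C: score 711 ≥ 700; DTI 33.7% ≤ 40%; LTV 103.6% > 85%; employment 94 ≥ 6 mo; reserves 16.8 ≥ 4 mo → does not qualify.
Qualifying: Product A, Product B. Lowest rate is 4.96% → Product B.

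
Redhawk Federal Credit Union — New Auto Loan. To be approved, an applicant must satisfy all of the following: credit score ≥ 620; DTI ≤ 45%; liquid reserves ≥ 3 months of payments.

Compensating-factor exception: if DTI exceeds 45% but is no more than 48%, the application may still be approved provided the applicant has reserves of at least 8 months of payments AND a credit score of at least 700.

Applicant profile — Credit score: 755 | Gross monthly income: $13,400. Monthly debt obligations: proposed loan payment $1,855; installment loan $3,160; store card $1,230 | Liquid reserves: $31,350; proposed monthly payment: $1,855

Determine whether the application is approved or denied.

Credit score 755 ≥ 620 (meets base)
Total debts = (1,855 + 3,160 + 1,230) = 6,245. DTI: 6,245 ÷ 13,400 = 46.6%, over the 45% base limit.
Liquid reserves cover 31,350/1,855 = 16.9 months — ≥ 3 required
46.6% falls in the override range (45%–48%), so the compensating-factor test applies.
Reserves 16.9 ≥ 8 months; credit score 755 ≥ 700.
Both override conditions satisfied; DTI exception granted.

Approved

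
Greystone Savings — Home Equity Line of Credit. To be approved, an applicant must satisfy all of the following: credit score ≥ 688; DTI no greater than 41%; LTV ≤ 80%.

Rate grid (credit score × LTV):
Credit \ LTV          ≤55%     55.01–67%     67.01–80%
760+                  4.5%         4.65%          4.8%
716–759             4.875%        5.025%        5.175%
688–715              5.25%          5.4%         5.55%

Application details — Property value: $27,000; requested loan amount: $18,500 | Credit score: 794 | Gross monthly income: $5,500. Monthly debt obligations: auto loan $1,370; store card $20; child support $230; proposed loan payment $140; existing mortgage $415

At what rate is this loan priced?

4.8%

Credit score 794 ≥ 688; Total monthly debts = (1,370 + 20 + 230 + 140 + 415) = 2,175. DTI = 2,175/5,500 = 39.5% ≤ 41%
LTV: 18,500 ÷ 27,000 = 68.5%, within 80% cap
Score 794 is in the 760+ band; LTV 68.5% is in the 67.01–80% band → 4.8%.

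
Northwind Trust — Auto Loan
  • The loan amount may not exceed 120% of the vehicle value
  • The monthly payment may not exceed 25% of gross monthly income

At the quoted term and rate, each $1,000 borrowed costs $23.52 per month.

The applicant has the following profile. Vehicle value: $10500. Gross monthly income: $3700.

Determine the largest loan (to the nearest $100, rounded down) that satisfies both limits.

Payment cap: 25% × $3,700 = $925/month.
At $23.52 per $1,000, that supports 925/23.52 × 1,000 ≈ $39,328 → $39,300.
LTV cap: 120% × $10,500 = $12,600 → $12,600.
Binding constraint: loan-to-value.

$12,600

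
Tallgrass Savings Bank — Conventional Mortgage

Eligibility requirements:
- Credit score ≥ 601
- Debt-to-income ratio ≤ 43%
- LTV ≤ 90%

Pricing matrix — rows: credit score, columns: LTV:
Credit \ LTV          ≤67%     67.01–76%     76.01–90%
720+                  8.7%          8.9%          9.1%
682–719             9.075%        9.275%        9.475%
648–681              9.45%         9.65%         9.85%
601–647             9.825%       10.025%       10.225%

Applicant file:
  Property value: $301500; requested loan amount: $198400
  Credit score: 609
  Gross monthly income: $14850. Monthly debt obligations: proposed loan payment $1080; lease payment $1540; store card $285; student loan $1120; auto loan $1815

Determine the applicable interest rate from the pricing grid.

Credit score 609 ≥ 601; Total monthly debts = (1,080 + 1,540 + 285 + 1,120 + 1,815) = 5,840. Debt-to-income = 5,840/14,850 = 39.3% — meets 43% limit
LTV = 198,400/301,500 = 65.8% ≤ 90%
Score 609 is in the 601–647 band; LTV 65.8% is in the ≤67% band → 9.825%.

9.825%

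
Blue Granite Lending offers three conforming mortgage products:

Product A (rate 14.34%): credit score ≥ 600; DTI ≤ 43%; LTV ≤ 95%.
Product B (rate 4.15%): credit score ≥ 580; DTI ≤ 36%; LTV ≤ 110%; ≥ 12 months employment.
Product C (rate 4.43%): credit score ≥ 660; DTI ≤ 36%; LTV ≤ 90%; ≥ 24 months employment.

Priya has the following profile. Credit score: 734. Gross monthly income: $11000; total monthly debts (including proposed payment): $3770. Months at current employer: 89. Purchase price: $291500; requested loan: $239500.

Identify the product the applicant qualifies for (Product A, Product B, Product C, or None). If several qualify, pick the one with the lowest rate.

Product B

DTI = 3,770/11,000 = 34.3%.
LTV = 239,500/291,500 = 82.2%.
Product A: score 734 ≥ 600; DTI 34.3% ≤ 43%; LTV 82.2% ≤ 95% → qualifies.
Product B: score 734 ≥ 580; DTI 34.3% ≤ 36%; LTV 82.2% ≤ 110%; employment 89 ≥ 12 mo → qualifies.
Product C: score 734 ≥ 660; DTI 34.3% ≤ 36%; LTV 82.2% ≤ 90%; employment 89 ≥ 24 mo → qualifies.
Qualifying: Product A, Product B, Product C. Lowest rate is 4.15% → Product B.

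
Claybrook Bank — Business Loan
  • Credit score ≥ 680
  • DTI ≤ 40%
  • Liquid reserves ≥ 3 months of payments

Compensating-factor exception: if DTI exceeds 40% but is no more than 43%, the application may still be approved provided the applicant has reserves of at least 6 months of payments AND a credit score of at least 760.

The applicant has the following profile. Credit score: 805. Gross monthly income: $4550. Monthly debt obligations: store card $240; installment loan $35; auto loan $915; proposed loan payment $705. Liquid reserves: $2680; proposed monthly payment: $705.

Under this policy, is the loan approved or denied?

Credit score 805 ≥ 680 (meets base)
Total debts = (240 + 35 + 915 + 705) = 1,895. DTI = 1,895/4,550 = 41.6% > 40% — standard DTI limit exceeded.
Reserves = 2,680/705 = 3.8 months ≥ 3
DTI 41.6% is within the 40%–43% exception band; checking compensating factors.
Reserves 3.8 < 6 months; credit score 805 ≥ 760.
Compensating-factor requirement not fully met.

Denied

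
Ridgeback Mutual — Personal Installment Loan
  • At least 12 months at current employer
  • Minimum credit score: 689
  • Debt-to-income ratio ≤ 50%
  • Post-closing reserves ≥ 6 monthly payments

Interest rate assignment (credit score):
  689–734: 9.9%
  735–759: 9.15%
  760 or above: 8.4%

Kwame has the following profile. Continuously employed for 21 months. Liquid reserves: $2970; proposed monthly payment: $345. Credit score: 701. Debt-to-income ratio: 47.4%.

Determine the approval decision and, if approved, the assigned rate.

Approved at 9.9%

Credit score 701 ≥ 689 (meets minimum)
Reserves: 2,970 ÷ 345 = 8.6 months (meets 6-month minimum)
Debt-to-income 47.4% vs 50% cap — pass
Employment 21 ≥ 12 months
All requirements met. Score 701 falls in the 689–734 tier → 9.9%.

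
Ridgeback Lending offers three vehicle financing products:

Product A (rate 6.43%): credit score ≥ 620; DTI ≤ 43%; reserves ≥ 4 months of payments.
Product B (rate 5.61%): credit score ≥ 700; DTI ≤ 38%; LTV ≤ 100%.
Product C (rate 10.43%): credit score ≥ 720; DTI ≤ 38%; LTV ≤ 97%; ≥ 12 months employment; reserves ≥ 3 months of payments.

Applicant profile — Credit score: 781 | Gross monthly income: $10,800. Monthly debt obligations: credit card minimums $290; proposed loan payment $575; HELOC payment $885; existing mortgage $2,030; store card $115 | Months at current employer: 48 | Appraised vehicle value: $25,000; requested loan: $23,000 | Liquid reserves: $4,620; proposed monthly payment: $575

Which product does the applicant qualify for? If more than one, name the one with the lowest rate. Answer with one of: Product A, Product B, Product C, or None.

Product B

Total debts = (290 + 575 + 885 + 2,030 + 115) = 3,895; DTI = 3,895/10,800 = 36.1%.
LTV = 23,000/25,000 = 92%.
Reserves = 4,620/575 = 8.0 months.
Product A: score 781 ≥ 620; DTI 36.1% ≤ 43%; reserves 8.0 ≥ 4 mo → qualifies.
Product B: score 781 ≥ 700; DTI 36.1% ≤ 38%; LTV 92% ≤ 100% → qualifies.
Product C: score 781 ≥ 720; DTI 36.1% ≤ 38%; LTV 92% ≤ 97%; employment 48 ≥ 12 mo; reserves 8.0 ≥ 3 mo → qualifies.
Qualifying: Product A, Product B, Product C. Lowest rate is 5.61% → Product B.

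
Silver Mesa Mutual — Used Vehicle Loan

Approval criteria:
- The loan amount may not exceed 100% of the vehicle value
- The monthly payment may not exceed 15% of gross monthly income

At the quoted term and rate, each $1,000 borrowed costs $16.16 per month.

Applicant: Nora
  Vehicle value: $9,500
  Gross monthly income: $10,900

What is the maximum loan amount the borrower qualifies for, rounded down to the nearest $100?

$9,500

Payment cap: 15% × $10,900 = $1,635/month.
At $16.16 per $1,000, that supports 1,635/16.16 × 1,000 ≈ $101,175 → $101,100.
LTV cap: 100% × $9,500 = $9,500 → $9,500.
Binding constraint: loan-to-value.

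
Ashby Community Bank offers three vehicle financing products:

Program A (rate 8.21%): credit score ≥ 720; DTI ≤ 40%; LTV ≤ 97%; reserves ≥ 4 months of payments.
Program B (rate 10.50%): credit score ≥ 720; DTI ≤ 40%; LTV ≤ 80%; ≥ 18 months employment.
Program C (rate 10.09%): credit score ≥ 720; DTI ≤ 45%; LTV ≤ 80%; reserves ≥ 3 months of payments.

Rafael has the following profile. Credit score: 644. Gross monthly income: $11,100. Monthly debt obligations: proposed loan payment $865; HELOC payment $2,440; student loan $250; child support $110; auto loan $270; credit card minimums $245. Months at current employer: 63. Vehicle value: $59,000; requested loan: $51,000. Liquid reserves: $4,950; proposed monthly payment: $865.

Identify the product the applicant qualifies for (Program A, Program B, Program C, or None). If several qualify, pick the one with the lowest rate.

Total debts = (865 + 2,440 + 250 + 110 + 270 + 245) = 4,180; DTI = 4,180/11,100 = 37.7%.
LTV = 51,000/59,000 = 86.4%.
Reserves = 4,950/865 = 5.7 months.
Program A: score 644 < 720; DTI 37.7% ≤ 40%; LTV 86.4% ≤ 97%; reserves 5.7 ≥ 4 mo → does not qualify.
Program B: score 644 < 720; DTI 37.7% ≤ 40%; LTV 86.4% > 80%; employment 63 ≥ 18 mo → does not qualify.
Program C: score 644 < 720; DTI 37.7% ≤ 45%; LTV 86.4% > 80%; reserves 5.7 ≥ 3 mo → does not qualify.

None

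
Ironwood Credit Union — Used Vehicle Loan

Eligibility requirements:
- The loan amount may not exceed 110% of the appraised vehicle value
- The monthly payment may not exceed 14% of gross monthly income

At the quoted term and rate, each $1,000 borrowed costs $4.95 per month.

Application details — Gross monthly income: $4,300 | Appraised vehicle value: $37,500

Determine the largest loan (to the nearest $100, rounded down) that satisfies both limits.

Payment cap: 14% × $4,300 = $602/month.
At $4.95 per $1,000, that supports 602/4.95 × 1,000 ≈ $121,616 → $121,600.
LTV cap: 110% × $37,500 = $41,250 → $41,200.
Binding constraint: loan-to-value.

$41,200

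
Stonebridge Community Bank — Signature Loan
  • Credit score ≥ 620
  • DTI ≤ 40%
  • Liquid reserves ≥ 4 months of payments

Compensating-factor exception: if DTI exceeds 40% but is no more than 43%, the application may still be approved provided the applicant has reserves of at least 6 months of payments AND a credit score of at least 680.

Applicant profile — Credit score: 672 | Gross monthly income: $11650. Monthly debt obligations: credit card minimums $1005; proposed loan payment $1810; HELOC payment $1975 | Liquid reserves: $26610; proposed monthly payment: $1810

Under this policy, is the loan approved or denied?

Credit score 672 ≥ 620 (meets base)
Total debts = (1,005 + 1,810 + 1,975) = 4,790. DTI = 4,790/11,650 = 41.1% > 40% — standard DTI limit exceeded.
Reserves = 26,610/1,810 = 14.7 months ≥ 4
DTI 41.1% is within the 40%–43% exception band; checking compensating factors.
Override check — reserves: 14.7 mo (ok); score: 672 (below 680).
Compensating-factor requirement not fully met.

Denied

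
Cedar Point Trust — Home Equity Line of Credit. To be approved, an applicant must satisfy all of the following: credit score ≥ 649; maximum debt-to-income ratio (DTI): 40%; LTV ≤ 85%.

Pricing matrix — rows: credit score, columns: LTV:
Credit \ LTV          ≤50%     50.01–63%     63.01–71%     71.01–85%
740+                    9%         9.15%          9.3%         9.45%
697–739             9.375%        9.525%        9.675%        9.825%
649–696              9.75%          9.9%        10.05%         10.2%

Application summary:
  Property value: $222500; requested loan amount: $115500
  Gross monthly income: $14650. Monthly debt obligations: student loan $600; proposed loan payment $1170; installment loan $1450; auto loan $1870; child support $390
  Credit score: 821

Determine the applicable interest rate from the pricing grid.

Credit score 821 ≥ 649; Total monthly debts = (600 + 1,170 + 1,450 + 1,870 + 390) = 5,480. DTI = 5,480/14,650 = 37.4% ≤ 40%
LTV: 115,500 ÷ 222,500 = 51.9%, within 85% cap
Score 821 is in the 740+ band; LTV 51.9% is in the 50.01–63% band → 9.15%.

9.15%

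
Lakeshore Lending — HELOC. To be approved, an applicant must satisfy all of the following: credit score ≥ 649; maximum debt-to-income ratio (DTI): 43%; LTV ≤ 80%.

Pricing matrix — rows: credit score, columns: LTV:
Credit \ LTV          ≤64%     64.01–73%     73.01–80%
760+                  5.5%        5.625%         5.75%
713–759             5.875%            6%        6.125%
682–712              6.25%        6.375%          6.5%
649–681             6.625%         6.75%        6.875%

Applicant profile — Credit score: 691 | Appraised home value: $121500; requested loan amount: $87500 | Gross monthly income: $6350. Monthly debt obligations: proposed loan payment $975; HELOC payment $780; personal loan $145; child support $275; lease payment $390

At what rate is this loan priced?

Credit score 691 ≥ 649; Total monthly debts = (975 + 780 + 145 + 275 + 390) = 2,565. DTI: 2,565 ÷ 6,350 = 40.4%, within the 43% cap
LTV = 87,500/121,500 = 72% ≤ 80%
Credit 691 → row 682–712; LTV 72% → column 64.01–73%. Grid cell → 6.375%.

6.375%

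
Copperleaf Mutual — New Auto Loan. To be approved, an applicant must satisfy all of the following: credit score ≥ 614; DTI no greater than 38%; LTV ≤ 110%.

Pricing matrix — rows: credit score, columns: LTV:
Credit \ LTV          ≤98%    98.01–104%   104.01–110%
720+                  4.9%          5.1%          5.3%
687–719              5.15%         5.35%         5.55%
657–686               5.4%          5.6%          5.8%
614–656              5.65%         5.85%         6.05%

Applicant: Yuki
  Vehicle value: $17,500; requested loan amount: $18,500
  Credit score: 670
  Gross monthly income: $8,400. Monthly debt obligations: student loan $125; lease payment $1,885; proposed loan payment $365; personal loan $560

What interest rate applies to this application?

5.8%

Credit score 670 ≥ 614; Total monthly debts = (125 + 1,885 + 365 + 560) = 2,935. Debt-to-income = 2,935/8,400 = 34.9% — meets 38% limit
LTV = 18,500/17,500 = 105.7% ≤ 110%
Score 670 is in the 657–686 band; LTV 105.7% is in the 104.01–110% band → 5.8%.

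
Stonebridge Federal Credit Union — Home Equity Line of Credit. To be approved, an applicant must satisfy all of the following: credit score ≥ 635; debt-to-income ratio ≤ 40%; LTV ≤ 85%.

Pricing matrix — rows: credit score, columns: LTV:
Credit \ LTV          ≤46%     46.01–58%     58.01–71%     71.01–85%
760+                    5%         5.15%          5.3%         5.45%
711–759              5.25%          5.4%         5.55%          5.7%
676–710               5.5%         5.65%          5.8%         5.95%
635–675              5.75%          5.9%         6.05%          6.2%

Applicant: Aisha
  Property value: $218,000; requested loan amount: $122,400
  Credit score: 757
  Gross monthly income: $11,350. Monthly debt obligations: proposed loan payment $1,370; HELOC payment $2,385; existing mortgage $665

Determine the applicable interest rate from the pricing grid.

5.4%

Credit score 757 ≥ 635; Total monthly debts = (1,370 + 2,385 + 665) = 4,420. DTI: 4,420 ÷ 11,350 = 38.9%, within the 40% cap
LTV = 122,400/218,000 = 56.1% ≤ 85%
Row: 757 falls in 711–759. Column: 56.1% falls in 46.01–58%. Rate = 5.4%.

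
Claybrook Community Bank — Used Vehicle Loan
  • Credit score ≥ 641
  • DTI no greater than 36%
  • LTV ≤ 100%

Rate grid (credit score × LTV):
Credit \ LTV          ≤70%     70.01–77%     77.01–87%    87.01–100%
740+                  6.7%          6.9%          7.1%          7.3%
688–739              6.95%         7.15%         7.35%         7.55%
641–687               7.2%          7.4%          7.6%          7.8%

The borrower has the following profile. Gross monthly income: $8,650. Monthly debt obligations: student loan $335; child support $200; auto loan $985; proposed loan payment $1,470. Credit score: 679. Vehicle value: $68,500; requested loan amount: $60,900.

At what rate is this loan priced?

Credit score 679 ≥ 641; Total monthly debts = (335 + 200 + 985 + 1,470) = 2,990. DTI = 2,990/8,650 = 34.6% ≤ 36%
Loan-to-value = 60,900/68,500 = 88.9% — pass (100% max)
Row: 679 falls in 641–687. Column: 88.9% falls in 87.01–100%. Rate = 7.8%.

7.8%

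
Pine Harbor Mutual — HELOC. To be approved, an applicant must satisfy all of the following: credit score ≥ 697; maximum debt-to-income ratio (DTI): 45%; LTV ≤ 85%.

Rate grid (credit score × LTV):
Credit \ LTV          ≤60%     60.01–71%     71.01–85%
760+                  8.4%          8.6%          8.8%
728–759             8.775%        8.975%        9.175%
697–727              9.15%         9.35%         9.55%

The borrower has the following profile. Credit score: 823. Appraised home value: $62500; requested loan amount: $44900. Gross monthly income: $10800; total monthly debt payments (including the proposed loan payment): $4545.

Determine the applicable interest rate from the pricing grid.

8.8%

Credit score 823 ≥ 697; DTI: 4,545 ÷ 10,800 = 42.1%, within the 45% cap
Loan-to-value = 44,900/62,500 = 71.8% — pass (85% max)
Score 823 is in the 760+ band; LTV 71.8% is in the 71.01–85% band → 8.8%.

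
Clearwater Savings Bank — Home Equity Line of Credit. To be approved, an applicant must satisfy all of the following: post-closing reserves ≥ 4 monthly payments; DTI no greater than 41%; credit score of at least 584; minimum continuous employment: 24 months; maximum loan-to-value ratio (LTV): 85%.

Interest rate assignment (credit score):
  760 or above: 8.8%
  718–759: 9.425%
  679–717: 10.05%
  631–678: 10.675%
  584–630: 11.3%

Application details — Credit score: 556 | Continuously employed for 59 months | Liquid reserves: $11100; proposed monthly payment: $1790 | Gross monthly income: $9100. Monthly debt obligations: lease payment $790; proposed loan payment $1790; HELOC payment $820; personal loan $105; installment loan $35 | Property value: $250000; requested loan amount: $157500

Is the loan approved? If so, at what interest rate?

Denied

Credit score 556 < 584 (below minimum)
Loan-to-value = 157,500/250,000 = 63% — pass (85% max)
Total monthly debts = (790 + 1,790 + 820 + 105 + 35) = 3,540. Debt-to-income = 3,540/9,100 = 38.9% — meets 41% limit
Liquid reserves cover 11,100/1,790 = 6.2 months — ≥ 4 required
Employment 59 ≥ 24 months
Not all requirements met → denied.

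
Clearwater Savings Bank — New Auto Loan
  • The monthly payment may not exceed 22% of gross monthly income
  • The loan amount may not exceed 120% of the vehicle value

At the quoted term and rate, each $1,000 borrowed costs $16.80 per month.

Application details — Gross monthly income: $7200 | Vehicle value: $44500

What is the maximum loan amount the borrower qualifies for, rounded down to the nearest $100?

$53,400

Payment cap: 22% × $7,200 = $1,584/month.
At $16.80 per $1,000, that supports 1,584/16.80 × 1,000 ≈ $94,285 → $94,200.
LTV cap: 120% × $44,500 = $53,400 → $53,400.
Binding constraint: loan-to-value.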